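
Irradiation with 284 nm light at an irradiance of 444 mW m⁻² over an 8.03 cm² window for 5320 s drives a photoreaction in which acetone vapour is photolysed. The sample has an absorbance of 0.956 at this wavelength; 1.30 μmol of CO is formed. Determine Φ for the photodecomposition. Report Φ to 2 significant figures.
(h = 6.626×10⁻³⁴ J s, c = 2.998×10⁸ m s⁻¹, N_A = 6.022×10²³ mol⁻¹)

Product: 1.30 μmol = 1.30×10⁻⁶ mol.
Photon energy at 284 nm: hc/λ = (6.626×10⁻³⁴)(2.998×10⁸)/(284×10⁻⁹) = 6.995×10⁻¹⁹ J.
Energy delivered: (444 mW m⁻²)(8.03×10⁻⁴ m²)(5320 s) = 1.897 J.
Photons incident: 1.897 / 6.995×10⁻¹⁹ = 2.712×10¹⁸, i.e. 2.712×10¹⁸/6.022×10²³ = 4.503×10⁻⁶ mol.
Fraction absorbed: 1 − 10^(−0.956) = 0.8893.
Photons absorbed: 0.8893 × 4.503×10⁻⁶ = 4.005×10⁻⁶ mol.
Φ = 1.30×10⁻⁶ mol / 4.005×10⁻⁶ mol photons = 0.32.

Φ = 0.32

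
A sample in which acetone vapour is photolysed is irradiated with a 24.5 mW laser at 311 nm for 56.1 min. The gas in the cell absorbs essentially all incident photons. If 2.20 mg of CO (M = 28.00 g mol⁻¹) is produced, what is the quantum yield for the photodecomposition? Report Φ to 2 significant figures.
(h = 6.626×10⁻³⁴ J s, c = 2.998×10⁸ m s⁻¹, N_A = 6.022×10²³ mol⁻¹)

Φ = 0.37

Product: 2.20 mg / 28.00 g mol⁻¹ = 7.857×10⁻⁵ mol.
Photon energy at 311 nm: hc/λ = (6.626×10⁻³⁴)(2.998×10⁸)/(311×10⁻⁹) = 6.387×10⁻¹⁹ J.
Energy delivered: (24.5 mW)(3366 s) = 82.47 J.
Photons incident: 82.47 / 6.387×10⁻¹⁹ = 1.291×10²⁰, i.e. 1.291×10²⁰/6.022×10²³ = 2.144×10⁻⁴ mol.
Φ = 7.857×10⁻⁵ mol / 2.144×10⁻⁴ mol photons = 0.37.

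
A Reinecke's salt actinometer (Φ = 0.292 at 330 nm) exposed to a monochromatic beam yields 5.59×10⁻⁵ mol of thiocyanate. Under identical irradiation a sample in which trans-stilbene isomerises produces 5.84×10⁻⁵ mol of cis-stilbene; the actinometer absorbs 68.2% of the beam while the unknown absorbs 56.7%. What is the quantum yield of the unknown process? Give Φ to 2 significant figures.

Photons absorbed by the actinometer: 5.59×10⁻⁵ / 0.292 = 1.914×10⁻⁴ mol.
Incident flux: 1.914×10⁻⁴ / 0.682 = 2.806×10⁻⁴ einstein.
Absorbed by unknown: 0.567 × 2.806×10⁻⁴ = 1.591×10⁻⁴ mol.
Φ(unknown) = 5.84×10⁻⁵ / 1.591×10⁻⁴ = 0.37.

Φ = 0.37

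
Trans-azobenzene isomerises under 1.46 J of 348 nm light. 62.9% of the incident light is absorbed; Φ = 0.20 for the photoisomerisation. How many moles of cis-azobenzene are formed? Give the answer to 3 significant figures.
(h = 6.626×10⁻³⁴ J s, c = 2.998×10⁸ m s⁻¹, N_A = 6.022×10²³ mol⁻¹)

Photon energy at 348 nm: hc/λ = (6.626×10⁻³⁴)(2.998×10⁸)/(348×10⁻⁹) = 5.708×10⁻¹⁹ J.
Photons incident: 1.46 / 5.708×10⁻¹⁹ = 2.558×10¹⁸, i.e. 2.558×10¹⁸/6.022×10²³ = 4.248×10⁻⁶ mol.
Photons absorbed: 0.629 × 4.248×10⁻⁶ = 2.672×10⁻⁶ mol.
Product: Φ × n_abs = 0.20 × 2.672×10⁻⁶ = 5.344×10⁻⁷ mol.

5.34×10⁻⁷ mol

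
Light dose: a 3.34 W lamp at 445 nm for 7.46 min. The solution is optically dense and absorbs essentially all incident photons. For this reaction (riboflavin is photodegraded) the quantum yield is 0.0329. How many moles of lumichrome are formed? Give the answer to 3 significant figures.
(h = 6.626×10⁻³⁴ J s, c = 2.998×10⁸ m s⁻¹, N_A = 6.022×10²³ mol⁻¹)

Photon energy at 445 nm: hc/λ = (6.626×10⁻³⁴)(2.998×10⁸)/(445×10⁻⁹) = 4.464×10⁻¹⁹ J.
Energy delivered: (3.34 W)(447.6 s) = 1495 J.
Photons incident: 1495 / 4.464×10⁻¹⁹ = 3.349×10²¹, i.e. 3.349×10²¹/6.022×10²³ = 0.005561 mol.
Product: Φ × n_abs = 0.0329 × 0.005561 = 1.830×10⁻⁴ mol.

1.83×10⁻⁴ mol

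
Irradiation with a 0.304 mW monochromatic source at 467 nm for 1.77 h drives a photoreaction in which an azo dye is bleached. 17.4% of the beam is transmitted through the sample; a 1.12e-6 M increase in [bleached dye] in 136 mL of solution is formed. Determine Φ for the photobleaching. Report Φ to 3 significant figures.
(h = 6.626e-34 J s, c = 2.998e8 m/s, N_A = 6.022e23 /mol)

Φ = 0.0244

Product: (1.12e-6 M)(0.136 L) = 1.523e-7 mol.
Photon energy at 467 nm: hc/λ = (6.626e-34)(2.998e8)/(467e-9) = 4.254e-19 J.
Energy delivered: (0.304 mW)(6372 s) = 1.937 J.
Photons incident: 1.937 / 4.254e-19 = 4.553e18, i.e. 4.553e18/6.022e23 = 7.561e-6 mol.
Fraction absorbed: 1 − 17.4/100 = 0.8260.
Photons absorbed: 0.8260 × 7.561e-6 = 6.245e-6 mol.
Φ = 1.523e-7 mol / 6.245e-6 mol photons = 0.0244.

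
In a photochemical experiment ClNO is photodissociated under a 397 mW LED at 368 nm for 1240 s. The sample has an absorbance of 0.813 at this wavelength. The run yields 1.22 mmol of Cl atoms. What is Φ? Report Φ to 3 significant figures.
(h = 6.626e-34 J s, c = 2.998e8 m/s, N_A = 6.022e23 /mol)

Φ = 0.952

Product: 1.22 mmol = 0.00122 mol.
Photon energy at 368 nm: hc/λ = (6.626e-34)(2.998e8)/(368e-9) = 5.398e-19 J.
Energy delivered: (397 mW)(1240 s) = 492.3 J.
Photons incident: 492.3 / 5.398e-19 = 9.120e20, i.e. 9.120e20/6.022e23 = 0.001514 mol.
Fraction absorbed: 1 − 10^(−0.813) = 0.8462.
Photons absorbed: 0.8462 × 0.001514 = 0.001281 mol.
Φ = 0.00122 mol / 0.001281 mol photons = 0.952.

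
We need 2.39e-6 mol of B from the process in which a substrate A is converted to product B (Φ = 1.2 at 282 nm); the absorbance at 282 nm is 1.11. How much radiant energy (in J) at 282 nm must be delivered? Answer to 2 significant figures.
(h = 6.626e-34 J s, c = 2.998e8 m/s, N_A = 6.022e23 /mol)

0.92 J

Photons that must be absorbed: 2.39e-6 / 1.2 = 1.992e-6 mol.
Fraction absorbed: 1 − 10^(−1.11) = 0.9224.
Incident photons needed: 1.992e-6 / 0.9224 = 2.160e-6 mol.
Photon energy: hc/λ = 7.044e-19 J; per mole, 4.242e5 J mol⁻¹.
Energy required: 2.160e-6 × 4.242e5 = 0.92 J.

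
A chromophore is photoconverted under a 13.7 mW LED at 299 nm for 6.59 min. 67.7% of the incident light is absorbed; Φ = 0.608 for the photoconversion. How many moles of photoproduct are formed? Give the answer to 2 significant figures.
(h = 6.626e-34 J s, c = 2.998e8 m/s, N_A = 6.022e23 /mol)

5.6e-6 mol

Photon energy at 299 nm: hc/λ = (6.626e-34)(2.998e8)/(299e-9) = 6.644e-19 J.
Energy delivered: (13.7 mW)(395.4 s) = 5.417 J.
Photons incident: 5.417 / 6.644e-19 = 8.153e18, i.e. 8.153e18/6.022e23 = 1.354e-5 mol.
Photons absorbed: 0.677 × 1.354e-5 = 9.167e-6 mol.
Product: Φ × n_abs = 0.608 × 9.167e-6 = 5.574e-6 mol.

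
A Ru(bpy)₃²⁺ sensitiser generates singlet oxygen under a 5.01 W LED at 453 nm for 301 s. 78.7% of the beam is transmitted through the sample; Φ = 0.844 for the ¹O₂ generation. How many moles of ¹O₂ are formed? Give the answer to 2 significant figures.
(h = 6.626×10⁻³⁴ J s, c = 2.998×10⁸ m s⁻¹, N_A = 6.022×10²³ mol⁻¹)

Photon energy at 453 nm: hc/λ = (6.626×10⁻³⁴)(2.998×10⁸)/(453×10⁻⁹) = 4.385×10⁻¹⁹ J.
Energy delivered: (5.01 W)(301 s) = 1508 J.
Photons incident: 1508 / 4.385×10⁻¹⁹ = 3.439×10²¹, i.e. 3.439×10²¹/6.022×10²³ = 0.005711 mol.
Fraction absorbed: 1 − 78.7/100 = 0.2130.
Photons absorbed: 0.2130 × 0.005711 = 0.001216 mol.
Product: Φ × n_abs = 0.844 × 0.001216 = 0.001026 mol.

0.0010 mol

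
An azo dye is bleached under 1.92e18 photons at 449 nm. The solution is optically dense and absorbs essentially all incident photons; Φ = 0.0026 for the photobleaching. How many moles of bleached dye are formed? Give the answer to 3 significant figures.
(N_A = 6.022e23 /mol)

8.29e-9 mol

Moles of photons: 1.92e18 / 6.022e23 = 3.188e-6 mol.
Product: Φ × n_abs = 0.0026 × 3.188e-6 = 8.289e-9 mol.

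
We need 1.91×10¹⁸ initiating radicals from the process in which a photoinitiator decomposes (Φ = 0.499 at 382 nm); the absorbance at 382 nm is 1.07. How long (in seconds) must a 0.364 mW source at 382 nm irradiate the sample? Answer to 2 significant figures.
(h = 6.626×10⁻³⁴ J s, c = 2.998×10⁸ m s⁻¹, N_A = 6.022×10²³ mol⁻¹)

t ≈ 6000 s

Product: 1.91×10¹⁸ / 6.022×10²³ = 3.172×10⁻⁶ mol.
Photons that must be absorbed: 3.172×10⁻⁶ / 0.499 = 6.357×10⁻⁶ mol.
Fraction absorbed: 1 − 10^(−1.07) = 0.9149.
Incident photons needed: 6.357×10⁻⁶ / 0.9149 = 6.948×10⁻⁶ mol.
Photon energy: hc/λ = 5.200×10⁻¹⁹ J; per mole, 3.131×10⁵ J mol⁻¹.
Energy required: 6.948×10⁻⁶ × 3.131×10⁵ = 2.175 J.
Time: 2.175 J / 0.000364 W = 6000 s.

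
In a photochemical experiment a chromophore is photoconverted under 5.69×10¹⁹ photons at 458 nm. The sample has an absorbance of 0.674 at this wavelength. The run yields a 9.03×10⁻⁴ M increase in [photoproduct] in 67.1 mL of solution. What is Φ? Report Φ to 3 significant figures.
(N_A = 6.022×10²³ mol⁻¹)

Product: (9.03×10⁻⁴ M)(0.0671 L) = 6.059×10⁻⁵ mol.
Moles of photons: 5.69×10¹⁹ / 6.022×10²³ = 9.449×10⁻⁵ mol.
Fraction absorbed: 1 − 10^(−0.674) = 0.7882.
Photons absorbed: 0.7882 × 9.449×10⁻⁵ = 7.448×10⁻⁵ mol.
Φ = 6.059×10⁻⁵ mol / 7.448×10⁻⁵ mol photons = 0.814.

Φ = 0.814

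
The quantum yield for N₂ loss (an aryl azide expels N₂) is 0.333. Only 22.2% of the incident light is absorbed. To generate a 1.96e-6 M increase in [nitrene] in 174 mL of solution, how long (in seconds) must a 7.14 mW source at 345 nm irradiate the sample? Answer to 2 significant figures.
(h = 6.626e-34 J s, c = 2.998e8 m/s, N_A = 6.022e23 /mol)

Product: (1.96e-6 M)(0.174 L) = 3.410e-7 mol.
Photons that must be absorbed: 3.410e-7 / 0.333 = 1.024e-6 mol.
Incident photons needed: 1.024e-6 / 0.222 = 4.613e-6 mol.
Photon energy: hc/λ = 5.758e-19 J; per mole, 3.467e5 J mol⁻¹.
Energy required: 4.613e-6 × 3.467e5 = 1.599 J.
Time: 1.599 J / 0.00714 W = 220 s.

t ≈ 220 s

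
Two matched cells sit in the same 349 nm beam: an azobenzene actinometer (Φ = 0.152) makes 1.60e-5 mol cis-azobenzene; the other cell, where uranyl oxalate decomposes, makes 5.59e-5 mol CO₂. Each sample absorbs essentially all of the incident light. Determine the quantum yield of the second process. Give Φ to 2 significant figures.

Φ = 0.53

Photons absorbed by the actinometer: 1.60e-5 / 0.152 = 1.053e-4 mol.
Φ(unknown) = 5.59e-5 / 1.053e-4 = 0.53.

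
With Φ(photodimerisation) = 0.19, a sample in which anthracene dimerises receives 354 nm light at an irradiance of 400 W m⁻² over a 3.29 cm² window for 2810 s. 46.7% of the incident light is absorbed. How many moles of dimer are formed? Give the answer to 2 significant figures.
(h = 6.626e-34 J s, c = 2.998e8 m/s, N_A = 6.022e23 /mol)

Photon energy at 354 nm: hc/λ = (6.626e-34)(2.998e8)/(354e-9) = 5.612e-19 J.
Energy delivered: (400 W m⁻²)(3.29e-4 m²)(2810 s) = 369.8 J.
Photons incident: 369.8 / 5.612e-19 = 6.589e20, i.e. 6.589e20/6.022e23 = 0.001094 mol.
Photons absorbed: 0.467 × 0.001094 = 5.109e-4 mol.
Product: Φ × n_abs = 0.19 × 5.109e-4 = 9.707e-5 mol.

9.7e-5 mol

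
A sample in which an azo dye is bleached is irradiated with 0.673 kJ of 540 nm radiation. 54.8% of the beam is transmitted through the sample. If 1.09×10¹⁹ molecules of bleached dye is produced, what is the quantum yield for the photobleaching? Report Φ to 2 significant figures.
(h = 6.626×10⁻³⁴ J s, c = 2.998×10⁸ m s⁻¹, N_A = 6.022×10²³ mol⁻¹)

Φ = 0.013

Product: 1.09×10¹⁹ / 6.022×10²³ = 1.810×10⁻⁵ mol.
Photon energy at 540 nm: hc/λ = (6.626×10⁻³⁴)(2.998×10⁸)/(540×10⁻⁹) = 3.679×10⁻¹⁹ J.
Incident energy: 0.673 kJ = 673 J.
Photons incident: 673 / 3.679×10⁻¹⁹ = 1.829×10²¹, i.e. 1.829×10²¹/6.022×10²³ = 0.003037 mol.
Fraction absorbed: 1 − 54.8/100 = 0.4520.
Photons absorbed: 0.4520 × 0.003037 = 0.001373 mol.
Φ = 1.810×10⁻⁵ mol / 0.001373 mol photons = 0.013.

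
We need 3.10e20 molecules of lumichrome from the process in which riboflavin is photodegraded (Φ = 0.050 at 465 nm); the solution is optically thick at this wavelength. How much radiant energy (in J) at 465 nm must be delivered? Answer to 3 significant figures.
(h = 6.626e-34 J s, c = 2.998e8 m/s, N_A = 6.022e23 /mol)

2650 J

Product: 3.10e20 / 6.022e23 = 5.148e-4 mol.
Photons that must be absorbed: 5.148e-4 / 0.050 = 0.01030 mol.
Photon energy: hc/λ = 4.272e-19 J; per mole, 2.573e5 J mol⁻¹.
Energy required: 0.01030 × 2.573e5 = 2650 J.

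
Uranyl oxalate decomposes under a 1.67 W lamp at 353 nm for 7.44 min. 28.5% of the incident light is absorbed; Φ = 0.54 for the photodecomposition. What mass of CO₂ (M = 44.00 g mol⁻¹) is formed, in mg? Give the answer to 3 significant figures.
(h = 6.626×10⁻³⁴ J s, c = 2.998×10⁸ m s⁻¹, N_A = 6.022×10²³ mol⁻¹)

Photon energy at 353 nm: hc/λ = (6.626×10⁻³⁴)(2.998×10⁸)/(353×10⁻⁹) = 5.627×10⁻¹⁹ J.
Energy delivered: (1.67 W)(446.4 s) = 745.5 J.
Photons incident: 745.5 / 5.627×10⁻¹⁹ = 1.325×10²¹, i.e. 1.325×10²¹/6.022×10²³ = 0.002200 mol.
Photons absorbed: 0.285 × 0.002200 = 6.270×10⁻⁴ mol.
Product: Φ × n_abs = 0.54 × 6.270×10⁻⁴ = 3.386×10⁻⁴ mol.
Mass: 3.386×10⁻⁴ × 44.00 = 0.01490 g = 14.9 mg.

14.9 mg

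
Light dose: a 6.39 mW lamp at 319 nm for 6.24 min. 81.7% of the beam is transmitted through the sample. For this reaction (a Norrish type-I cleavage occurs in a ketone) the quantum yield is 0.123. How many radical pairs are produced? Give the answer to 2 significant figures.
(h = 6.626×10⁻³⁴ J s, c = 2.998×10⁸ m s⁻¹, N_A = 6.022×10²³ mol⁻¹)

Photon energy at 319 nm: hc/λ = (6.626×10⁻³⁴)(2.998×10⁸)/(319×10⁻⁹) = 6.227×10⁻¹⁹ J.
Energy delivered: (6.39 mW)(374.4 s) = 2.392 J.
Photons incident: 2.392 / 6.227×10⁻¹⁹ = 3.841×10¹⁸, i.e. 3.841×10¹⁸/6.022×10²³ = 6.378×10⁻⁶ mol.
Fraction absorbed: 1 − 81.7/100 = 0.1830.
Photons absorbed: 0.1830 × 6.378×10⁻⁶ = 1.167×10⁻⁶ mol.
Product: Φ × n_abs = 0.123 × 1.167×10⁻⁶ = 1.435×10⁻⁷ mol.
As a count: 1.435×10⁻⁷ × 6.022×10²³ = 8.6×10¹⁶.

8.6×10¹⁶ radical pairs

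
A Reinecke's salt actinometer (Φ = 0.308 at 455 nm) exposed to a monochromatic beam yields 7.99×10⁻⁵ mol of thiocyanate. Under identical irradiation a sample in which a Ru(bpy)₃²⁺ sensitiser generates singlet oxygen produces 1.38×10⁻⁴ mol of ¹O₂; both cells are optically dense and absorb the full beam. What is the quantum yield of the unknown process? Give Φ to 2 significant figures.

Photons absorbed by the actinometer: 7.99×10⁻⁵ / 0.308 = 2.594×10⁻⁴ mol.
Φ(unknown) = 1.38×10⁻⁴ / 2.594×10⁻⁴ = 0.53.

Φ = 0.53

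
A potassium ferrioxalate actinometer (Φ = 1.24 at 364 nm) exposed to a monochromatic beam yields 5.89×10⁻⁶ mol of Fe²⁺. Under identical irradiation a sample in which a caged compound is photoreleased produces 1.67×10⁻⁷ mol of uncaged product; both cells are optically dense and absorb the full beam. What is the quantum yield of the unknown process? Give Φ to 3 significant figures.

Φ = 0.0352

Photons absorbed by the actinometer: 5.89×10⁻⁶ / 1.24 = 4.750×10⁻⁶ mol.
Φ(unknown) = 1.67×10⁻⁷ / 4.750×10⁻⁶ = 0.0352.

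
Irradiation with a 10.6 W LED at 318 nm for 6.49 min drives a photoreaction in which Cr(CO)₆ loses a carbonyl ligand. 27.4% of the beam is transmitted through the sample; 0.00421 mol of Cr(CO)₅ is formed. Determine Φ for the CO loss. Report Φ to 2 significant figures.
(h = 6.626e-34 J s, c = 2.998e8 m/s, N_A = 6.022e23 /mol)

Φ = 0.53

Photon energy at 318 nm: hc/λ = (6.626e-34)(2.998e8)/(318e-9) = 6.247e-19 J.
Energy delivered: (10.6 W)(389.4 s) = 4128 J.
Photons incident: 4128 / 6.247e-19 = 6.608e21, i.e. 6.608e21/6.022e23 = 0.01097 mol.
Fraction absorbed: 1 − 27.4/100 = 0.7260.
Photons absorbed: 0.7260 × 0.01097 = 0.007964 mol.
Φ = 0.00421 mol / 0.007964 mol photons = 0.53.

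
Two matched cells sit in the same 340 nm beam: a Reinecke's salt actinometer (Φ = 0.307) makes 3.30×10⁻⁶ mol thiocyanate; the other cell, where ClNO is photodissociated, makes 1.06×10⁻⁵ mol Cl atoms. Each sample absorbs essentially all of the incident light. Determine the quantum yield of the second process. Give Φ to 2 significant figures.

Φ = 0.99

Photons absorbed by the actinometer: 3.30×10⁻⁶ / 0.307 = 1.075×10⁻⁵ mol.
Φ(unknown) = 1.06×10⁻⁵ / 1.075×10⁻⁵ = 0.99.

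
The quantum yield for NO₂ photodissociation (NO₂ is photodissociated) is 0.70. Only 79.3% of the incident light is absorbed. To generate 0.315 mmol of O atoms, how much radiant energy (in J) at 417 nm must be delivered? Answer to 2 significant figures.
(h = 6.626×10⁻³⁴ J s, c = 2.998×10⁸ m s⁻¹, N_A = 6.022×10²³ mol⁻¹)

Product: 0.315 mmol = 3.15×10⁻⁴ mol.
Photons that must be absorbed: 3.15×10⁻⁴ / 0.70 = 4.500×10⁻⁴ mol.
Incident photons needed: 4.500×10⁻⁴ / 0.793 = 5.675×10⁻⁴ mol.
Photon energy: hc/λ = 4.764×10⁻¹⁹ J; per mole, 2.869×10⁵ J mol⁻¹.
Energy required: 5.675×10⁻⁴ × 2.869×10⁵ = 160 J.

160 J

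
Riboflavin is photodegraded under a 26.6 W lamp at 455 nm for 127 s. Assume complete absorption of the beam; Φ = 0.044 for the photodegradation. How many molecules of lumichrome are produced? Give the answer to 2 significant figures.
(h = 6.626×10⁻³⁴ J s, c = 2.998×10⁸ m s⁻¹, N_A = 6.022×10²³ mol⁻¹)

3.4×10²⁰ molecules

Photon energy at 455 nm: hc/λ = (6.626×10⁻³⁴)(2.998×10⁸)/(455×10⁻⁹) = 4.366×10⁻¹⁹ J.
Energy delivered: (26.6 W)(127 s) = 3378 J.
Photons incident: 3378 / 4.366×10⁻¹⁹ = 7.737×10²¹, i.e. 7.737×10²¹/6.022×10²³ = 0.01285 mol.
Product: Φ × n_abs = 0.044 × 0.01285 = 5.654×10⁻⁴ mol.
As a count: 5.654×10⁻⁴ × 6.022×10²³ = 3.4×10²⁰.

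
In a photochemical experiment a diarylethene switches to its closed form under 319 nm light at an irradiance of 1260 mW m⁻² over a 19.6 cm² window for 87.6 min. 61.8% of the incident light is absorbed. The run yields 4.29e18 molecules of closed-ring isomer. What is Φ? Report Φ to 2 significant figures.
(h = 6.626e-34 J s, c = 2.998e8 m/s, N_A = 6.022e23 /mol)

Φ = 0.33

Product: 4.29e18 / 6.022e23 = 7.124e-6 mol.
Photon energy at 319 nm: hc/λ = (6.626e-34)(2.998e8)/(319e-9) = 6.227e-19 J.
Energy delivered: (1260 mW m⁻²)(19.6e-4 m²)(5256 s) = 12.98 J.
Photons incident: 12.98 / 6.227e-19 = 2.084e19, i.e. 2.084e19/6.022e23 = 3.461e-5 mol.
Photons absorbed: 0.618 × 3.461e-5 = 2.139e-5 mol.
Φ = 7.124e-6 mol / 2.139e-5 mol photons = 0.33.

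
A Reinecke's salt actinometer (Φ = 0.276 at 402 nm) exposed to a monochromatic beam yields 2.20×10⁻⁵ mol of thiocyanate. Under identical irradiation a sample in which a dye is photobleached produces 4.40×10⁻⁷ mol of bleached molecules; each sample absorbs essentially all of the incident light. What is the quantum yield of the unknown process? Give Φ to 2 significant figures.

Photons absorbed by the actinometer: 2.20×10⁻⁵ / 0.276 = 7.971×10⁻⁵ mol.
Φ(unknown) = 4.40×10⁻⁷ / 7.971×10⁻⁵ = 0.0055.

Φ = 0.0055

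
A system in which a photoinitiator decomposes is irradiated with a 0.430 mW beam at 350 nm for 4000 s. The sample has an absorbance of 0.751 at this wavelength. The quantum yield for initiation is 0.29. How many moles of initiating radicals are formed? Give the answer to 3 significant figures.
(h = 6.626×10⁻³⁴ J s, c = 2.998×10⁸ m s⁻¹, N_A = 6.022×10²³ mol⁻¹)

Photon energy at 350 nm: hc/λ = (6.626×10⁻³⁴)(2.998×10⁸)/(350×10⁻⁹) = 5.676×10⁻¹⁹ J.
Energy delivered: (0.430 mW)(4000 s) = 1.720 J.
Photons incident: 1.720 / 5.676×10⁻¹⁹ = 3.030×10¹⁸, i.e. 3.030×10¹⁸/6.022×10²³ = 5.032×10⁻⁶ mol.
Fraction absorbed: 1 − 10^(−0.751) = 0.8226.
Photons absorbed: 0.8226 × 5.032×10⁻⁶ = 4.139×10⁻⁶ mol.
Product: Φ × n_abs = 0.29 × 4.139×10⁻⁶ = 1.200×10⁻⁶ mol.

1.20×10⁻⁶ mol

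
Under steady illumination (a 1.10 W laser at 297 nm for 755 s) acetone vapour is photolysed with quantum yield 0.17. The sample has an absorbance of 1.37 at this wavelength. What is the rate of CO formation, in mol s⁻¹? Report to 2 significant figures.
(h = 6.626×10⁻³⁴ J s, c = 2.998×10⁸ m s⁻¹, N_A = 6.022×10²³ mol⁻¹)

4.4×10⁻⁷ mol s⁻¹

Photon energy at 297 nm: hc/λ = (6.626×10⁻³⁴)(2.998×10⁸)/(297×10⁻⁹) = 6.688×10⁻¹⁹ J.
Energy delivered: (1.10 W)(755 s) = 830.5 J.
Photons incident: 830.5 / 6.688×10⁻¹⁹ = 1.242×10²¹, i.e. 1.242×10²¹/6.022×10²³ = 0.002062 mol.
Fraction absorbed: 1 − 10^(−1.37) = 0.9573.
Photons absorbed: 0.9573 × 0.002062 = 0.001974 mol.
Product formed: 0.17 × 0.001974 = 3.356×10⁻⁴ mol.
Rate: 3.356×10⁻⁴ / 755 s = 4.4×10⁻⁷ mol s⁻¹.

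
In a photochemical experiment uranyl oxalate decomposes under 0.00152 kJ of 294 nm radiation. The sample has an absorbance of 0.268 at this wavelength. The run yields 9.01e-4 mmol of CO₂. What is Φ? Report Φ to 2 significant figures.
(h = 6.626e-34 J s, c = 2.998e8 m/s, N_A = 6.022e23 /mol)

Φ = 0.52

Product: 9.01e-4 mmol = 9.01e-7 mol.
Photon energy at 294 nm: hc/λ = (6.626e-34)(2.998e8)/(294e-9) = 6.757e-19 J.
Incident energy: 0.00152 kJ = 1.52 J.
Photons incident: 1.52 / 6.757e-19 = 2.250e18, i.e. 2.250e18/6.022e23 = 3.736e-6 mol.
Fraction absorbed: 1 − 10^(−0.268) = 0.4605.
Photons absorbed: 0.4605 × 3.736e-6 = 1.720e-6 mol.
Φ = 9.01e-7 mol / 1.720e-6 mol photons = 0.52.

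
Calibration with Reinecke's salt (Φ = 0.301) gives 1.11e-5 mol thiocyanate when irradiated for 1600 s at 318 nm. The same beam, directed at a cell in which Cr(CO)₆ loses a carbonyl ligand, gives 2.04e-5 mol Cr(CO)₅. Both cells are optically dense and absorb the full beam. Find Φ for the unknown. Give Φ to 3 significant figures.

Photons absorbed by the actinometer: 1.11e-5 / 0.301 = 3.688e-5 mol.
Φ(unknown) = 2.04e-5 / 3.688e-5 = 0.553.

Φ = 0.553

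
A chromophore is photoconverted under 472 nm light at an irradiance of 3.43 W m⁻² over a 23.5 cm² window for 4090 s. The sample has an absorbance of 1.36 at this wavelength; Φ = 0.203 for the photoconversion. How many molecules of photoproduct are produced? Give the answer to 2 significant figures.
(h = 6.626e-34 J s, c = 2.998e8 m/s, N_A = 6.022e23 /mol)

Photon energy at 472 nm: hc/λ = (6.626e-34)(2.998e8)/(472e-9) = 4.209e-19 J.
Energy delivered: (3.43 W m⁻²)(23.5e-4 m²)(4090 s) = 32.97 J.
Photons incident: 32.97 / 4.209e-19 = 7.833e19, i.e. 7.833e19/6.022e23 = 1.301e-4 mol.
Fraction absorbed: 1 − 10^(−1.36) = 0.9563.
Photons absorbed: 0.9563 × 1.301e-4 = 1.244e-4 mol.
Product: Φ × n_abs = 0.203 × 1.244e-4 = 2.525e-5 mol.
As a count: 2.525e-5 × 6.022e23 = 1.5e19.

1.5e19 molecules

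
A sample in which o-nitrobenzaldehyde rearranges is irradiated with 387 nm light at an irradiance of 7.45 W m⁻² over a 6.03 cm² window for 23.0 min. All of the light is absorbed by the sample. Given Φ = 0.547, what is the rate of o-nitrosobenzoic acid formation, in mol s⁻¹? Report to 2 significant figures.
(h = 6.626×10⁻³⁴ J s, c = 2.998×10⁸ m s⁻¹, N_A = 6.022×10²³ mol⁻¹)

7.9×10⁻⁹ mol s⁻¹

Photon energy at 387 nm: hc/λ = (6.626×10⁻³⁴)(2.998×10⁸)/(387×10⁻⁹) = 5.133×10⁻¹⁹ J.
Energy delivered: (7.45 W m⁻²)(6.03×10⁻⁴ m²)(1380 s) = 6.199 J.
Photons incident: 6.199 / 5.133×10⁻¹⁹ = 1.208×10¹⁹, i.e. 1.208×10¹⁹/6.022×10²³ = 2.006×10⁻⁵ mol.
Product formed: 0.547 × 2.006×10⁻⁵ = 1.097×10⁻⁵ mol.
Rate: 1.097×10⁻⁵ / 1380 s = 7.9×10⁻⁹ mol s⁻¹.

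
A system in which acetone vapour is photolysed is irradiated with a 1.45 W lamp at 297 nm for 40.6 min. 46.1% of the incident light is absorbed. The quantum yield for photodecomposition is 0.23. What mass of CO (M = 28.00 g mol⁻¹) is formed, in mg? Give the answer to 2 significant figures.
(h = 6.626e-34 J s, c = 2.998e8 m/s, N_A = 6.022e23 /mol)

Photon energy at 297 nm: hc/λ = (6.626e-34)(2.998e8)/(297e-9) = 6.688e-19 J.
Energy delivered: (1.45 W)(2436 s) = 3532 J.
Photons incident: 3532 / 6.688e-19 = 5.281e21, i.e. 5.281e21/6.022e23 = 0.008770 mol.
Photons absorbed: 0.461 × 0.008770 = 0.004043 mol.
Product: Φ × n_abs = 0.23 × 0.004043 = 9.299e-4 mol.
Mass: 9.299e-4 × 28.00 = 0.02604 g = 26 mg.

26 mg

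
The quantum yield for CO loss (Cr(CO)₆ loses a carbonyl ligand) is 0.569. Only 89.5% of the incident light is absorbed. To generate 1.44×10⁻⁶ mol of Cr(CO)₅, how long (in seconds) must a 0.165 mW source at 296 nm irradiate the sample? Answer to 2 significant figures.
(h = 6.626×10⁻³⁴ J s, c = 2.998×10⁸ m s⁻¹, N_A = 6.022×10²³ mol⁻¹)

t ≈ 6900 s

Photons that must be absorbed: 1.44×10⁻⁶ / 0.569 = 2.531×10⁻⁶ mol.
Incident photons needed: 2.531×10⁻⁶ / 0.895 = 2.828×10⁻⁶ mol.
Photon energy: hc/λ = 6.711×10⁻¹⁹ J; per mole, 4.041×10⁵ J mol⁻¹.
Energy required: 2.828×10⁻⁶ × 4.041×10⁵ = 1.143 J.
Time: 1.143 J / 0.000165 W = 6900 s.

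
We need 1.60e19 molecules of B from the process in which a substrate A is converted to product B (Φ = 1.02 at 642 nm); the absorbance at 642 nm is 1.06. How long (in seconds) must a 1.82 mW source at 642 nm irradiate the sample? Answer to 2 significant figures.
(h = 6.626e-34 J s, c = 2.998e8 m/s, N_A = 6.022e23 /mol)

Product: 1.60e19 / 6.022e23 = 2.657e-5 mol.
Photons that must be absorbed: 2.657e-5 / 1.02 = 2.605e-5 mol.
Fraction absorbed: 1 − 10^(−1.06) = 0.9129.
Incident photons needed: 2.605e-5 / 0.9129 = 2.854e-5 mol.
Photon energy: hc/λ = 3.094e-19 J; per mole, 1.863e5 J mol⁻¹.
Energy required: 2.854e-5 × 1.863e5 = 5.317 J.
Time: 5.317 J / 0.00182 W = 2900 s.

t ≈ 2900 s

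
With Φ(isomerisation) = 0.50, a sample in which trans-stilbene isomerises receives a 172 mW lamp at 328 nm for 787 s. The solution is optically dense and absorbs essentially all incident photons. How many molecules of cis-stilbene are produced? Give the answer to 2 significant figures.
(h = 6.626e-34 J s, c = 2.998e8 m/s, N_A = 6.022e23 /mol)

1.1e20 molecules

Photon energy at 328 nm: hc/λ = (6.626e-34)(2.998e8)/(328e-9) = 6.056e-19 J.
Energy delivered: (172 mW)(787 s) = 135.4 J.
Photons incident: 135.4 / 6.056e-19 = 2.236e20, i.e. 2.236e20/6.022e23 = 3.713e-4 mol.
Product: Φ × n_abs = 0.50 × 3.713e-4 = 1.857e-4 mol.
As a count: 1.857e-4 × 6.022e23 = 1.1e20.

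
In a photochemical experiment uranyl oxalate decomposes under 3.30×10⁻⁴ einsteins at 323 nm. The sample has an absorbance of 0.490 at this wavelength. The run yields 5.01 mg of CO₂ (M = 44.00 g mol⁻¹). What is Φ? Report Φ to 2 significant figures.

Product: 5.01 mg / 44.00 g mol⁻¹ = 1.139×10⁻⁴ mol.
Fraction absorbed: 1 − 10^(−0.490) = 0.6764.
Photons absorbed: 0.6764 × 3.30×10⁻⁴ = 2.232×10⁻⁴ mol.
Φ = 1.139×10⁻⁴ mol / 2.232×10⁻⁴ mol photons = 0.51.

Φ = 0.51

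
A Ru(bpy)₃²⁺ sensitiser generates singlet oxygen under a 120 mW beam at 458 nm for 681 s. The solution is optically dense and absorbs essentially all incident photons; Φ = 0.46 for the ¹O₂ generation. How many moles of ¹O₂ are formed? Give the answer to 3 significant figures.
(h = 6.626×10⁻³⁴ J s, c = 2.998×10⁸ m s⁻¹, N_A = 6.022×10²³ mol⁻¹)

Photon energy at 458 nm: hc/λ = (6.626×10⁻³⁴)(2.998×10⁸)/(458×10⁻⁹) = 4.337×10⁻¹⁹ J.
Energy delivered: (120 mW)(681 s) = 81.72 J.
Photons incident: 81.72 / 4.337×10⁻¹⁹ = 1.884×10²⁰, i.e. 1.884×10²⁰/6.022×10²³ = 3.129×10⁻⁴ mol.
Product: Φ × n_abs = 0.46 × 3.129×10⁻⁴ = 1.439×10⁻⁴ mol.

1.44×10⁻⁴ mol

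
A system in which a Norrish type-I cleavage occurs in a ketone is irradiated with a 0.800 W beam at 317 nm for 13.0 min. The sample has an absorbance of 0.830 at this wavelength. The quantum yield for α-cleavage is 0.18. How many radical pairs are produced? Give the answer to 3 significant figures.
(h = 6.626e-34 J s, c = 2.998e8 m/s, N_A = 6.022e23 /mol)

1.53e20 radical pairs

Photon energy at 317 nm: hc/λ = (6.626e-34)(2.998e8)/(317e-9) = 6.266e-19 J.
Energy delivered: (0.800 W)(780 s) = 624.0 J.
Photons incident: 624.0 / 6.266e-19 = 9.959e20, i.e. 9.959e20/6.022e23 = 0.001654 mol.
Fraction absorbed: 1 − 10^(−0.830) = 0.8521.
Photons absorbed: 0.8521 × 0.001654 = 0.001409 mol.
Product: Φ × n_abs = 0.18 × 0.001409 = 2.536e-4 mol.
As a count: 2.536e-4 × 6.022e23 = 1.53e20.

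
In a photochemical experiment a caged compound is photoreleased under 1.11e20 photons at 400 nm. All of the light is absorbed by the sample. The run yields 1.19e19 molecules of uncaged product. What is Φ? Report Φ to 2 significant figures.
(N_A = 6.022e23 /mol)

Product: 1.19e19 / 6.022e23 = 1.976e-5 mol.
Moles of photons: 1.11e20 / 6.022e23 = 1.843e-4 mol.
Φ = 1.976e-5 mol / 1.843e-4 mol photons = 0.11.

Φ = 0.11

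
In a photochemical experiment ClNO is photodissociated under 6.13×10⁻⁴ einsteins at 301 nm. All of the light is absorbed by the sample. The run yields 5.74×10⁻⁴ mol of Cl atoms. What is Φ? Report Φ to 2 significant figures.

Φ = 0.94

Φ = 5.74×10⁻⁴ mol / 6.13×10⁻⁴ mol photons = 0.94.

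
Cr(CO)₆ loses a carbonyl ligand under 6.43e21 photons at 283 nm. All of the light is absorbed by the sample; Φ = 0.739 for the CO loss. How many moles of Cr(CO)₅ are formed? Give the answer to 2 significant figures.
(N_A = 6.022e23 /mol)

0.0079 mol

Moles of photons: 6.43e21 / 6.022e23 = 0.01068 mol.
Product: Φ × n_abs = 0.739 × 0.01068 = 0.007893 mol.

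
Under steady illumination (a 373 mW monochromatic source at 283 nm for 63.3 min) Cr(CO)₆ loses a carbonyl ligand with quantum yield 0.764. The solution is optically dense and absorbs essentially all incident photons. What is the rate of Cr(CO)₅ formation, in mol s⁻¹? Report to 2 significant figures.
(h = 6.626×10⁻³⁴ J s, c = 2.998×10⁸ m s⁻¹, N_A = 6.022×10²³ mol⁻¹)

6.7×10⁻⁷ mol s⁻¹

Photon energy at 283 nm: hc/λ = (6.626×10⁻³⁴)(2.998×10⁸)/(283×10⁻⁹) = 7.019×10⁻¹⁹ J.
Energy delivered: (373 mW)(3798 s) = 1417 J.
Photons incident: 1417 / 7.019×10⁻¹⁹ = 2.019×10²¹, i.e. 2.019×10²¹/6.022×10²³ = 0.003353 mol.
Product formed: 0.764 × 0.003353 = 0.002562 mol.
Rate: 0.002562 / 3798 s = 6.7×10⁻⁷ mol s⁻¹.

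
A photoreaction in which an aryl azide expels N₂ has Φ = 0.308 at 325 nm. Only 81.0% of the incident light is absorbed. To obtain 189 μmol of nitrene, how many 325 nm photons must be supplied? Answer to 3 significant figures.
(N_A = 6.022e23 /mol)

4.56e20 photons

Product: 189 μmol = 1.89e-4 mol.
Photons that must be absorbed: 1.89e-4 / 0.308 = 6.136e-4 mol.
Incident photons needed: 6.136e-4 / 0.810 = 7.575e-4 mol.
Photon count: 7.575e-4 × 6.022e23 = 4.56e20.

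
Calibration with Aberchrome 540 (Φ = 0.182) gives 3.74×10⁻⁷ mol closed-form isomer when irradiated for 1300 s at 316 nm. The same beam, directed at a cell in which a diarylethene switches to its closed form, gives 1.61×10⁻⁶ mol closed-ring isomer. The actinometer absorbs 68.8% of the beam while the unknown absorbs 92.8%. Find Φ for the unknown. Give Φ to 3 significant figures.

Photons absorbed by the actinometer: 3.74×10⁻⁷ / 0.182 = 2.055×10⁻⁶ mol.
Incident flux: 2.055×10⁻⁶ / 0.688 = 2.987×10⁻⁶ einstein.
Absorbed by unknown: 0.928 × 2.987×10⁻⁶ = 2.772×10⁻⁶ mol.
Φ(unknown) = 1.61×10⁻⁶ / 2.772×10⁻⁶ = 0.581.

Φ = 0.581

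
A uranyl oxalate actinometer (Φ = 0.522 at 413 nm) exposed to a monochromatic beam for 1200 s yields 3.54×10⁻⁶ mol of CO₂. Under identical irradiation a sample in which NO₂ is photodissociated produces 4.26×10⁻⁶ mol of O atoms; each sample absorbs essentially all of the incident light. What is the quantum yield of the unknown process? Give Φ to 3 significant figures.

Photons absorbed by the actinometer: 3.54×10⁻⁶ / 0.522 = 6.782×10⁻⁶ mol.
Φ(unknown) = 4.26×10⁻⁶ / 6.782×10⁻⁶ = 0.628.

Φ = 0.628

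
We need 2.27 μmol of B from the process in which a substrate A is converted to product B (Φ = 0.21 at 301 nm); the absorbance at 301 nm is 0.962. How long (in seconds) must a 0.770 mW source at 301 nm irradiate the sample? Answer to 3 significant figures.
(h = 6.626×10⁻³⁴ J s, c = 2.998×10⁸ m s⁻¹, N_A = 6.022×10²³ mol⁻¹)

t ≈ 6260 s

Product: 2.27 μmol = 2.27×10⁻⁶ mol.
Photons that must be absorbed: 2.27×10⁻⁶ / 0.21 = 1.081×10⁻⁵ mol.
Fraction absorbed: 1 − 10^(−0.962) = 0.8909.
Incident photons needed: 1.081×10⁻⁵ / 0.8909 = 1.213×10⁻⁵ mol.
Photon energy: hc/λ = 6.600×10⁻¹⁹ J; per mole, 3.975×10⁵ J mol⁻¹.
Energy required: 1.213×10⁻⁵ × 3.975×10⁵ = 4.822 J.
Time: 4.822 J / 0.00077 W = 6260 s.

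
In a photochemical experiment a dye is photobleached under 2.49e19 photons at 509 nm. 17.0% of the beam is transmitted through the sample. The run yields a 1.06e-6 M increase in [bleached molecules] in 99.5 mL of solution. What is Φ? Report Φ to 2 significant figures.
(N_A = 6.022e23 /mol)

Product: (1.06e-6 M)(0.0995 L) = 1.055e-7 mol.
Moles of photons: 2.49e19 / 6.022e23 = 4.135e-5 mol.
Fraction absorbed: 1 − 17.0/100 = 0.8300.
Photons absorbed: 0.8300 × 4.135e-5 = 3.432e-5 mol.
Φ = 1.055e-7 mol / 3.432e-5 mol photons = 0.0031.

Φ = 0.0031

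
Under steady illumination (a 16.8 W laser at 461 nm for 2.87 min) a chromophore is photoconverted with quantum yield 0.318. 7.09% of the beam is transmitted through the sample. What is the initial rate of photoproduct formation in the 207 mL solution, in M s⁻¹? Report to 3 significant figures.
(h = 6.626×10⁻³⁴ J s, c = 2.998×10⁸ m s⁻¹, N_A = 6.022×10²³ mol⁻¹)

Photon energy at 461 nm: hc/λ = (6.626×10⁻³⁴)(2.998×10⁸)/(461×10⁻⁹) = 4.309×10⁻¹⁹ J.
Energy delivered: (16.8 W)(172.2 s) = 2893 J.
Photons incident: 2893 / 4.309×10⁻¹⁹ = 6.714×10²¹, i.e. 6.714×10²¹/6.022×10²³ = 0.01115 mol.
Fraction absorbed: 1 − 7.09/100 = 0.9291.
Photons absorbed: 0.9291 × 0.01115 = 0.01036 mol.
Product formed: 0.318 × 0.01036 = 0.003294 mol.
Rate: 0.003294 mol / (172.2 s × 0.207 L) = 9.24×10⁻⁵ M s⁻¹.

9.24×10⁻⁵ M s⁻¹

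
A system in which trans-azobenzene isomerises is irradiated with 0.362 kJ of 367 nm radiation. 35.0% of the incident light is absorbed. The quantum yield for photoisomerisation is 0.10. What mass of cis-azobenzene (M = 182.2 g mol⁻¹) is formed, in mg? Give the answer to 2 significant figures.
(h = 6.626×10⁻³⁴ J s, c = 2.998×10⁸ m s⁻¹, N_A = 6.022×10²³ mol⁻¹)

7.1 mg

Photon energy at 367 nm: hc/λ = (6.626×10⁻³⁴)(2.998×10⁸)/(367×10⁻⁹) = 5.413×10⁻¹⁹ J.
Incident energy: 0.362 kJ = 362 J.
Photons incident: 362 / 5.413×10⁻¹⁹ = 6.688×10²⁰, i.e. 6.688×10²⁰/6.022×10²³ = 0.001111 mol.
Photons absorbed: 0.350 × 0.001111 = 3.889×10⁻⁴ mol.
Product: Φ × n_abs = 0.10 × 3.889×10⁻⁴ = 3.889×10⁻⁵ mol.
Mass: 3.889×10⁻⁵ × 182.2 = 0.007086 g = 7.1 mg.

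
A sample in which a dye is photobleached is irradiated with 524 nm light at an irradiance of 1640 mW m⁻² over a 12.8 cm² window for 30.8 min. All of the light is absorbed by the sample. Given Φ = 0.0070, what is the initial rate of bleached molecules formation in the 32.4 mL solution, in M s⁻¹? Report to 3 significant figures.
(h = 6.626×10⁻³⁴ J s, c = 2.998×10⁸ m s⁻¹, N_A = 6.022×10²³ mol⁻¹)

1.99×10⁻⁹ M s⁻¹

Photon energy at 524 nm: hc/λ = (6.626×10⁻³⁴)(2.998×10⁸)/(524×10⁻⁹) = 3.791×10⁻¹⁹ J.
Energy delivered: (1640 mW m⁻²)(12.8×10⁻⁴ m²)(1848 s) = 3.879 J.
Photons incident: 3.879 / 3.791×10⁻¹⁹ = 1.023×10¹⁹, i.e. 1.023×10¹⁹/6.022×10²³ = 1.699×10⁻⁵ mol.
Product formed: 0.0070 × 1.699×10⁻⁵ = 1.189×10⁻⁷ mol.
Rate: 1.189×10⁻⁷ mol / (1848 s × 0.0324 L) = 1.99×10⁻⁹ M s⁻¹.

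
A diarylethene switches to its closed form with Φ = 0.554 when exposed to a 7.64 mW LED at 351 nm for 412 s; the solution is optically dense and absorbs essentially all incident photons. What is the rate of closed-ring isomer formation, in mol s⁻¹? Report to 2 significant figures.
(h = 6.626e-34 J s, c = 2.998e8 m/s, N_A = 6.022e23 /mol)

Photon energy at 351 nm: hc/λ = (6.626e-34)(2.998e8)/(351e-9) = 5.659e-19 J.
Energy delivered: (7.64 mW)(412 s) = 3.148 J.
Photons incident: 3.148 / 5.659e-19 = 5.563e18, i.e. 5.563e18/6.022e23 = 9.238e-6 mol.
Product formed: 0.554 × 9.238e-6 = 5.118e-6 mol.
Rate: 5.118e-6 / 412 s = 1.2e-8 mol s⁻¹.

1.2e-8 mol s⁻¹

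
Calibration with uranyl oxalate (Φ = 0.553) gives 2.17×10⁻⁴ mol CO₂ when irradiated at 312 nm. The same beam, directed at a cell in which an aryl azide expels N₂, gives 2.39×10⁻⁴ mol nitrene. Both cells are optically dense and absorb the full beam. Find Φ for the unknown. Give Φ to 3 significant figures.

Φ = 0.609

Photons absorbed by the actinometer: 2.17×10⁻⁴ / 0.553 = 3.924×10⁻⁴ mol.
Φ(unknown) = 2.39×10⁻⁴ / 3.924×10⁻⁴ = 0.609.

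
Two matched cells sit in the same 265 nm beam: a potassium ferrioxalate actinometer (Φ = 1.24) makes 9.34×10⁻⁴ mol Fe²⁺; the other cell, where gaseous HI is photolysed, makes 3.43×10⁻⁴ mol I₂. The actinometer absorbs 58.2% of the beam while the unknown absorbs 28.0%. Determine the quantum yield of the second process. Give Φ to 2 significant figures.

Φ = 0.95

Photons absorbed by the actinometer: 9.34×10⁻⁴ / 1.24 = 7.532×10⁻⁴ mol.
Incident flux: 7.532×10⁻⁴ / 0.582 = 0.001294 einstein.
Absorbed by unknown: 0.280 × 0.001294 = 3.623×10⁻⁴ mol.
Φ(unknown) = 3.43×10⁻⁴ / 3.623×10⁻⁴ = 0.95.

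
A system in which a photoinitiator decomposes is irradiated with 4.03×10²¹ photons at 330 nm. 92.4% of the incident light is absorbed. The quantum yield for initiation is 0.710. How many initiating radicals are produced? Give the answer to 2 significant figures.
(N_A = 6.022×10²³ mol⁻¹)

2.6×10²¹ initiating radicals

Moles of photons: 4.03×10²¹ / 6.022×10²³ = 0.006692 mol.
Photons absorbed: 0.924 × 0.006692 = 0.006183 mol.
Product: Φ × n_abs = 0.710 × 0.006183 = 0.004390 mol.
As a count: 0.004390 × 6.022×10²³ = 2.6×10²¹.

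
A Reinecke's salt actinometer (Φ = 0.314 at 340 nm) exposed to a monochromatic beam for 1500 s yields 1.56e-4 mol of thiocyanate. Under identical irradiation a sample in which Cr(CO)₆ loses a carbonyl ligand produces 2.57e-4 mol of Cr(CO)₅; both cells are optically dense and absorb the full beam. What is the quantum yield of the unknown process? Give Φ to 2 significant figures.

Φ = 0.52

Photons absorbed by the actinometer: 1.56e-4 / 0.314 = 4.968e-4 mol.
Φ(unknown) = 2.57e-4 / 4.968e-4 = 0.52.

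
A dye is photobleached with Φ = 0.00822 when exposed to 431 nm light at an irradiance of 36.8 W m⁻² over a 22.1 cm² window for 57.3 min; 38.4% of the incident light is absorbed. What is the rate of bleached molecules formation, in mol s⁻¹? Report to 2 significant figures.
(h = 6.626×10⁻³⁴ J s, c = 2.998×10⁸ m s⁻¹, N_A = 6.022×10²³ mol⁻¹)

9.2×10⁻¹⁰ mol s⁻¹

Photon energy at 431 nm: hc/λ = (6.626×10⁻³⁴)(2.998×10⁸)/(431×10⁻⁹) = 4.609×10⁻¹⁹ J.
Energy delivered: (36.8 W m⁻²)(22.1×10⁻⁴ m²)(3438 s) = 279.6 J.
Photons incident: 279.6 / 4.609×10⁻¹⁹ = 6.066×10²⁰, i.e. 6.066×10²⁰/6.022×10²³ = 0.001007 mol.
Photons absorbed: 0.384 × 0.001007 = 3.867×10⁻⁴ mol.
Product formed: 0.00822 × 3.867×10⁻⁴ = 3.179×10⁻⁶ mol.
Rate: 3.179×10⁻⁶ / 3438 s = 9.2×10⁻¹⁰ mol s⁻¹.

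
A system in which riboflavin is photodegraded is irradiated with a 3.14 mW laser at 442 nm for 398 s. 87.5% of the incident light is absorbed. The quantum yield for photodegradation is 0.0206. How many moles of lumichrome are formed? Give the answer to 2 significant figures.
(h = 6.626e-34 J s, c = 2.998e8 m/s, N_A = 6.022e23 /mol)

8.3e-8 mol

Photon energy at 442 nm: hc/λ = (6.626e-34)(2.998e8)/(442e-9) = 4.494e-19 J.
Energy delivered: (3.14 mW)(398 s) = 1.250 J.
Photons incident: 1.250 / 4.494e-19 = 2.781e18, i.e. 2.781e18/6.022e23 = 4.618e-6 mol.
Photons absorbed: 0.875 × 4.618e-6 = 4.041e-6 mol.
Product: Φ × n_abs = 0.0206 × 4.041e-6 = 8.324e-8 mol.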